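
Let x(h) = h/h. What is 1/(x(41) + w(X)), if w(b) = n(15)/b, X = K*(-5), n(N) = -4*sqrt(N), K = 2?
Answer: -5/7 + 2*sqrt(15)/7 ≈ 0.39228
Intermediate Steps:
x(h) = 1
X = -10 (X = 2*(-5) = -10)
w(b) = -4*sqrt(15)/b (w(b) = (-4*sqrt(15))/b = -4*sqrt(15)/b)
1/(x(41) + w(X)) = 1/(1 - 4*sqrt(15)/(-10)) = 1/(1 - 4*sqrt(15)*(-1/10)) = 1/(1 + 2*sqrt(15)/5)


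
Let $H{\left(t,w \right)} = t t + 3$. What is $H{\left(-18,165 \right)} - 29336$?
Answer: $-29009$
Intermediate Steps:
$H{\left(t,w \right)} = 3 + t^{2}$ ($H{\left(t,w \right)} = t^{2} + 3 = 3 + t^{2}$)
$H{\left(-18,165 \right)} - 29336 = \left(3 + \left(-18\right)^{2}\right) - 29336 = \left(3 + 324\right) - 29336 = 327 - 29336 = -29009$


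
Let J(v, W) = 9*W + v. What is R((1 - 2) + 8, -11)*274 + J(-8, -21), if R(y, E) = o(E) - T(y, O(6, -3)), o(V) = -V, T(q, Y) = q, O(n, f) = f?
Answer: 899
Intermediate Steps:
J(v, W) = v + 9*W
R(y, E) = -E - y
R((1 - 2) + 8, -11)*274 + J(-8, -21) = (-1*(-11) - ((1 - 2) + 8))*274 + (-8 + 9*(-21)) = (11 - (-1 + 8))*274 + (-8 - 189) = (11 - 1*7)*274 - 197 = (11 - 7)*274 - 197 = 4*274 - 197 = 1096 - 197 = 899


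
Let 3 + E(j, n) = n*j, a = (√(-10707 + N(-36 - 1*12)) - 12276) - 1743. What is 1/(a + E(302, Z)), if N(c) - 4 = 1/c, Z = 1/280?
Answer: -206107545/2889975028687 - 1225*I*√1541235/2889975028687 ≈ -7.1318e-5 - 5.2623e-7*I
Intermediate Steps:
Z = 1/280 ≈ 0.0035714
N(c) = 4 + 1/c
a = -14019 + I*√1541235/12 (a = (√(-10707 + (4 + 1/(-36 - 1*12))) - 12276) - 1743 = (√(-10707 + (4 + 1/(-36 - 12))) - 12276) - 1743 = (√(-10707 + (4 + 1/(-48))) - 12276) - 1743 = (√(-10707 + (4 - 1/48)) - 12276) - 1743 = (√(-10707 + 191/48) - 12276) - 1743 = (√(-513745/48) - 12276) - 1743 = (I*√1541235/12 - 12276) - 1743 = (-12276 + I*√1541235/12) - 1743 = -14019 + I*√1541235/12 ≈ -14019.0 + 103.46*I)
E(j, n) = -3 + j*n (E(j, n) = -3 + n*j = -3 + j*n)
1/(a + E(302, Z)) = 1/((-14019 + I*√1541235/12) + (-3 + 302*(1/280))) = 1/((-14019 + I*√1541235/12) + (-3 + 151/140)) = 1/((-14019 + I*√1541235/12) - 269/140) = 1/(-1962929/140 + I*√1541235/12)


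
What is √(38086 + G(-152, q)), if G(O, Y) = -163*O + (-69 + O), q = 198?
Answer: √62641 ≈ 250.28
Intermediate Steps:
G(O, Y) = -69 - 162*O
√(38086 + G(-152, q)) = √(38086 + (-69 - 162*(-152))) = √(38086 + (-69 + 24624)) = √(38086 + 24555) = √62641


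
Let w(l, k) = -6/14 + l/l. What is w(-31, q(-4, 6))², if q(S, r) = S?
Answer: 16/49 ≈ 0.32653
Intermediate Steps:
w(l, k) = 4/7 (w(l, k) = -6*1/14 + 1 = -3/7 + 1 = 4/7)
w(-31, q(-4, 6))² = (4/7)² = 16/49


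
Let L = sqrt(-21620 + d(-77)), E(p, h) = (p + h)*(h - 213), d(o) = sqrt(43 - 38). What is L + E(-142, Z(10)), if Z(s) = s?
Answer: 26796 + sqrt(-21620 + sqrt(5)) ≈ 26796.0 + 147.03*I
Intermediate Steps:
d(o) = sqrt(5)
E(p, h) = (-213 + h)*(h + p) (E(p, h) = (h + p)*(-213 + h) = (-213 + h)*(h + p))
L = sqrt(-21620 + sqrt(5)) ≈ 147.03*I
L + E(-142, Z(10)) = sqrt(-21620 + sqrt(5)) + (10**2 - 213*10 - 213*(-142) + 10*(-142)) = sqrt(-21620 + sqrt(5)) + (100 - 2130 + 30246 - 1420) = sqrt(-21620 + sqrt(5)) + 26796 = 26796 + sqrt(-21620 + sqrt(5))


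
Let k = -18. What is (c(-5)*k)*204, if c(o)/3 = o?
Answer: 55080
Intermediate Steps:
c(o) = 3*o
(c(-5)*k)*204 = ((3*(-5))*(-18))*204 = -15*(-18)*204 = 270*204 = 55080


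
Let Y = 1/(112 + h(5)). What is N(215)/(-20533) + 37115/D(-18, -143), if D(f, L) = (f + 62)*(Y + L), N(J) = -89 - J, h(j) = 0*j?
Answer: -4256950020/723439189 ≈ -5.8843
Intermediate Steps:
h(j) = 0
Y = 1/112 (Y = 1/(112 + 0) = 1/112 ≈ 0.0089286)
D(f, L) = (62 + f)*(1/112 + L) (D(f, L) = (f + 62)*(1/112 + L) = (62 + f)*(1/112 + L))
N(215)/(-20533) + 37115/D(-18, -143) = (-89 - 1*215)/(-20533) + 37115/(31/56 + 62*(-143) + (1/112)*(-18) - 143*(-18)) = (-89 - 215)*(-1/20533) + 37115/(31/56 - 8866 - 9/56 + 2574) = -304*(-1/20533) + 37115/(-176165/28) = 304/20533 + 37115*(-28/176165) = 304/20533 - 207844/35233 = -4256950020/723439189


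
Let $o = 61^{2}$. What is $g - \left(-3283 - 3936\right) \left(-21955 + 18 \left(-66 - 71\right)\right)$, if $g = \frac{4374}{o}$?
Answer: $- \frac{655994431105}{3721} \approx -1.763 \cdot 10^{8}$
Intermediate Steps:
$o = 3721$
$g = \frac{4374}{3721} \approx 1.1755$
$g - \left(-3283 - 3936\right) \left(-21955 + 18 \left(-66 - 71\right)\right) = \frac{4374}{3721} - \left(-3283 - 3936\right) \left(-21955 + 18 \left(-66 - 71\right)\right) = \frac{4374}{3721} - - 7219 \left(-21955 + 18 \left(-137\right)\right) = \frac{4374}{3721} - - 7219 \left(-21955 - 2466\right) = \frac{4374}{3721} - \left(-7219\right) \left(-24421\right) = \frac{4374}{3721} - 176295199 = - \frac{655994431105}{3721}$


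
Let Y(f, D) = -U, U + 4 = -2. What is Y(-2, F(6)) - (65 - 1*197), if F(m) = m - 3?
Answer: 138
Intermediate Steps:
U = -6 (U = -4 - 2 = -6)
F(m) = -3 + m
Y(f, D) = 6 (Y(f, D) = -1*(-6) = 6)
Y(-2, F(6)) - (65 - 1*197) = 6 - (65 - 1*197) = 6 - (65 - 197) = 6 - 1*(-132) = 6 + 132 = 138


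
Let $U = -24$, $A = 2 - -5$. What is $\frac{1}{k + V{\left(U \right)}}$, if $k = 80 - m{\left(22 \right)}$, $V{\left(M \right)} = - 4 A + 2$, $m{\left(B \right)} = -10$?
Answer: $\frac{1}{64} \approx 0.015625$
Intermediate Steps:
$A = 7$ ($A = 2 + 5 = 7$)
$V{\left(M \right)} = -26$ ($V{\left(M \right)} = \left(-4\right) 7 + 2 = -28 + 2 = -26$)
$k = 90$ ($k = 80 - -10 = 80 + 10 = 90$)
$\frac{1}{k + V{\left(U \right)}} = \frac{1}{90 - 26} = \frac{1}{64}$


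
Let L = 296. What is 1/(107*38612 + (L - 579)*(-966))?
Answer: 1/4404862 ≈ 2.2702e-7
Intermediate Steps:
1/(107*38612 + (L - 579)*(-966)) = 1/(107*38612 + (296 - 579)*(-966)) = 1/(4131484 - 283*(-966)) = 1/(4131484 + 273378) = 1/4404862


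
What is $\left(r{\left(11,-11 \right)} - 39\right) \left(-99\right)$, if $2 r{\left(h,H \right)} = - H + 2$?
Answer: $\frac{6435}{2} \approx 3217.5$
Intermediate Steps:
$r{\left(h,H \right)} = 1 - \frac{H}{2}$ ($r{\left(h,H \right)} = \frac{- H + 2}{2} = \frac{2 - H}{2} = 1 - \frac{H}{2}$)
$\left(r{\left(11,-11 \right)} - 39\right) \left(-99\right) = \left(\left(1 - - \frac{11}{2}\right) - 39\right) \left(-99\right) = \left(\left(1 + \frac{11}{2}\right) - 39\right) \left(-99\right) = \left(\frac{13}{2} - 39\right) \left(-99\right) = \left(- \frac{65}{2}\right) \left(-99\right) = \frac{6435}{2}$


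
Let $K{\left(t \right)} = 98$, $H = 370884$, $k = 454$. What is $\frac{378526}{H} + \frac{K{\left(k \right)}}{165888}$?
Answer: $\frac{2617886155}{2563550208} \approx 1.0212$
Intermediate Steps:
$\frac{378526}{H} + \frac{K{\left(k \right)}}{165888} = \frac{378526}{370884} + \frac{98}{165888} = 378526 \cdot \frac{1}{370884} + 98 \cdot \frac{1}{165888} = \frac{189263}{185442} + \frac{49}{82944} = \frac{2617886155}{2563550208}$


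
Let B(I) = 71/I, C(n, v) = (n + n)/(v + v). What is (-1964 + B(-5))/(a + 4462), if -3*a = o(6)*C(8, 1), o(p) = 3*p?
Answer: -9891/22070 ≈ -0.44816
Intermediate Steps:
C(n, v) = n/v (C(n, v) = (2*n)/((2*v)) = (2*n)*(1/(2*v)) = n/v)
a = -48 (a = -3*6*8/1/3 = -6*8*1 = -6*8 = -⅓*144 = -48)
(-1964 + B(-5))/(a + 4462) = (-1964 + 71/(-5))/(-48 + 4462) = (-1964 + 71*(-⅕))/4414 = (-1964 - 71/5)*(1/4414) = -9891/5*1/4414 = -9891/22070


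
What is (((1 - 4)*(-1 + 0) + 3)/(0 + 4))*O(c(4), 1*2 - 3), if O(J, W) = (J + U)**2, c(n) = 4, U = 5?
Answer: 243/2 ≈ 121.50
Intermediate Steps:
O(J, W) = (5 + J)**2 (O(J, W) = (J + 5)**2 = (5 + J)**2)
(((1 - 4)*(-1 + 0) + 3)/(0 + 4))*O(c(4), 1*2 - 3) = (((1 - 4)*(-1 + 0) + 3)/(0 + 4))*(5 + 4)**2 = ((-3*(-1) + 3)/4)*9**2 = ((3 + 3)*(1/4))*81 = (6*(1/4))*81 = (3/2)*81 = 243/2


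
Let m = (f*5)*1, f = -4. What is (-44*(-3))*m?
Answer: -2640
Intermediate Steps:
m = -20 (m = -4*5*1 = -20*1 = -20)
(-44*(-3))*m = -44*(-3)*(-20) = 132*(-20) = -2640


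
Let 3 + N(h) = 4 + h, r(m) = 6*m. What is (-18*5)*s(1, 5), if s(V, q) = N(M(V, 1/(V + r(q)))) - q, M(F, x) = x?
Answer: 11070/31 ≈ 357.10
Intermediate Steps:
N(h) = 1 + h (N(h) = -3 + (4 + h) = 1 + h)
s(V, q) = 1 + 1/(V + 6*q) - q (s(V, q) = (1 + 1/(V + 6*q)) - q = 1 + 1/(V + 6*q) - q)
(-18*5)*s(1, 5) = (-18*5)*((1 + (1 - 1*5)*(1 + 6*5))/(1 + 6*5)) = -90*(1 + (1 - 5)*(1 + 30))/(1 + 30) = -90*(1 - 4*31)/31 = -90*(1 - 124)/31 = -90*(-123)/31 = -90*(-123/31) = 11070/31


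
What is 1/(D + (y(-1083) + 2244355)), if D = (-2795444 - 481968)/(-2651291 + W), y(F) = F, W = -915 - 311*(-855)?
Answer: 2386301/5353125494284 ≈ 4.4578e-7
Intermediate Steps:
W = 264990 (W = -915 + 265905 = 264990)
D = 3277412/2386301 (D = (-2795444 - 481968)/(-2651291 + 264990) = -3277412/(-2386301) = -3277412*(-1/2386301) = 3277412/2386301 ≈ 1.3734)
1/(D + (y(-1083) + 2244355)) = 1/(3277412/2386301 + (-1083 + 2244355)) = 1/(3277412/2386301 + 2243272) = 1/(5353125494284/2386301) = 2386301/5353125494284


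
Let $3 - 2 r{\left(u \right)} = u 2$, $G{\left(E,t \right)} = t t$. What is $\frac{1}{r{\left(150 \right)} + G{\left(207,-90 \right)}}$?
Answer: $\frac{2}{15903} \approx 0.00012576$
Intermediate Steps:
$G{\left(E,t \right)} = t^{2}$
$r{\left(u \right)} = \frac{3}{2} - u$ ($r{\left(u \right)} = \frac{3}{2} - \frac{u 2}{2} = \frac{3}{2} - \frac{2 u}{2} = \frac{3}{2} - u$)
$\frac{1}{r{\left(150 \right)} + G{\left(207,-90 \right)}} = \frac{1}{\left(\frac{3}{2} - 150\right) + \left(-90\right)^{2}} = \frac{1}{\left(\frac{3}{2} - 150\right) + 8100} = \frac{1}{- \frac{297}{2} + 8100} = \frac{1}{\frac{15903}{2}} = \frac{2}{15903}$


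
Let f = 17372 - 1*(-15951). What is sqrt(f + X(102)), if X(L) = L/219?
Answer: sqrt(177580749)/73 ≈ 182.55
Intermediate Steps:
X(L) = L/219 (X(L) = L*(1/219) = L/219)
f = 33323 (f = 17372 + 15951 = 33323)
sqrt(f + X(102)) = sqrt(33323 + (1/219)*102) = sqrt(33323 + 34/73) = sqrt(2432613/73) = sqrt(177580749)/73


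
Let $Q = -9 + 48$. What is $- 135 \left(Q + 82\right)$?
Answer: $-16335$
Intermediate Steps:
$Q = 39$
$- 135 \left(Q + 82\right) = - 135 \left(39 + 82\right) = \left(-135\right) 121 = -16335$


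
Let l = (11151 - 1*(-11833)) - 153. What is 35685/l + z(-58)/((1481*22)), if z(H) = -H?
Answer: 582006434/371939821 ≈ 1.5648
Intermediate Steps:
l = 22831 (l = (11151 + 11833) - 153 = 22984 - 153 = 22831)
35685/l + z(-58)/((1481*22)) = 35685/22831 + (-1*(-58))/((1481*22)) = 35685*(1/22831) + 58/32582 = 35685/22831 + 58*(1/32582) = 35685/22831 + 29/16291 = 582006434/371939821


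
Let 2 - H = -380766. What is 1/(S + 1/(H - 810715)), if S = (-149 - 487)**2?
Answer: 429947/173911841711 ≈ 2.4722e-6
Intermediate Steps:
H = 380768 (H = 2 - 1*(-380766) = 2 + 380766 = 380768)
S = 404496 (S = (-636)**2 = 404496)
1/(S + 1/(H - 810715)) = 1/(404496 + 1/(380768 - 810715)) = 1/(404496 + 1/(-429947)) = 1/(404496 - 1/429947) = 1/(173911841711/429947) = 429947/173911841711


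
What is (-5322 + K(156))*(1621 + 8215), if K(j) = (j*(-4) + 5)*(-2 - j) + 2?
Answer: 909652952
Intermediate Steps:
K(j) = 2 + (-2 - j)*(5 - 4*j) (K(j) = (-4*j + 5)*(-2 - j) + 2 = (5 - 4*j)*(-2 - j) + 2 = (-2 - j)*(5 - 4*j) + 2 = 2 + (-2 - j)*(5 - 4*j))
(-5322 + K(156))*(1621 + 8215) = (-5322 + (-8 + 3*156 + 4*156²))*(1621 + 8215) = (-5322 + (-8 + 468 + 4*24336))*9836 = (-5322 + (-8 + 468 + 97344))*9836 = (-5322 + 97804)*9836 = 92482*9836 = 909652952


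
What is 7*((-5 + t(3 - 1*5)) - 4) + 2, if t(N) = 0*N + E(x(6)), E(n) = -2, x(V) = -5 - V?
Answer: -75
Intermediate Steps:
t(N) = -2 (t(N) = 0*N - 2 = 0 - 2 = -2)
7*((-5 + t(3 - 1*5)) - 4) + 2 = 7*((-5 - 2) - 4) + 2 = 7*(-7 - 4) + 2 = 7*(-11) + 2 = -77 + 2 = -75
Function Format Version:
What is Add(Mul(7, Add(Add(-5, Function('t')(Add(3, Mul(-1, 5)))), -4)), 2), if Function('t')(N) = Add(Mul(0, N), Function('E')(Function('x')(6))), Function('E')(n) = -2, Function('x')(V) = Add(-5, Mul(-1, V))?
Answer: -75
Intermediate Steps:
Function('t')(N) = -2 (Function('t')(N) = Add(Mul(0, N), -2) = Add(0, -2) = -2)
Add(Mul(7, Add(Add(-5, Function('t')(Add(3, Mul(-1, 5)))), -4)), 2) = Add(Mul(7, Add(Add(-5, -2), -4)), 2) = Add(Mul(7, Add(-7, -4)), 2) = Add(Mul(7, -11), 2) = Add(-77, 2) = -75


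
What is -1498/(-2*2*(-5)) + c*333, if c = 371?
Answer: 1234681/10 ≈ 1.2347e+5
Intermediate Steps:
-1498/(-2*2*(-5)) + c*333 = -1498/(-2*2*(-5)) + 371*333 = -1498/((-4*(-5))) + 123543 = -1498/20 + 123543 = -1498*1/20 + 123543 = -749/10 + 123543 = 1234681/10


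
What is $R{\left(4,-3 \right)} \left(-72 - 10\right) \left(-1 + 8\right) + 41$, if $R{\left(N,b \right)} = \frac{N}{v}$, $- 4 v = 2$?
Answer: $4633$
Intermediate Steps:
$v = - \frac{1}{2}$ ($v = \left(- \frac{1}{4}\right) 2 = - \frac{1}{2} \approx -0.5$)
$R{\left(N,b \right)} = - 2 N$ ($R{\left(N,b \right)} = \frac{N}{- \frac{1}{2}} = N \left(-2\right) = - 2 N$)
$R{\left(4,-3 \right)} \left(-72 - 10\right) \left(-1 + 8\right) + 41 = \left(-2\right) 4 \left(-72 - 10\right) \left(-1 + 8\right) + 41 = - 8 \left(\left(-82\right) 7\right) + 41 = \left(-8\right) \left(-574\right) + 41 = 4592 + 41 = 4633$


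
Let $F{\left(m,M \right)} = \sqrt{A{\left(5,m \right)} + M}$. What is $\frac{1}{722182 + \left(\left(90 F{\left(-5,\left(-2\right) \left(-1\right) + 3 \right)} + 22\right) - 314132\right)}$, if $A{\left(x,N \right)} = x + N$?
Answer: $\frac{34006}{13876893057} - \frac{5 \sqrt{5}}{9251262038} \approx 2.4493 \cdot 10^{-6}$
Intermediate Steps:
$A{\left(x,N \right)} = N + x$
$F{\left(m,M \right)} = \sqrt{5 + M + m}$ ($F{\left(m,M \right)} = \sqrt{\left(m + 5\right) + M} = \sqrt{\left(5 + m\right) + M} = \sqrt{5 + M + m}$)
$\frac{1}{722182 + \left(\left(90 F{\left(-5,\left(-2\right) \left(-1\right) + 3 \right)} + 22\right) - 314132\right)} = \frac{1}{722182 - \left(314110 - 90 \sqrt{5 + \left(\left(-2\right) \left(-1\right) + 3\right) - 5}\right)} = \frac{1}{722182 - \left(314110 - 90 \sqrt{5 + \left(2 + 3\right) - 5}\right)} = \frac{1}{722182 - \left(314110 - 90 \sqrt{5 + 5 - 5}\right)} = \frac{1}{722182 - \left(314110 - 90 \sqrt{5}\right)} = \frac{1}{408072 + 90 \sqrt{5}}$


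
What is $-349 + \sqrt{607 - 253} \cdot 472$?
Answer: $-349 + 472 \sqrt{354} \approx 8531.6$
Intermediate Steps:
$-349 + \sqrt{607 - 253} \cdot 472 = -349 + \sqrt{354} \cdot 472 = -349 + 472 \sqrt{354}$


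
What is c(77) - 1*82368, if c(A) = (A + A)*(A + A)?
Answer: -58652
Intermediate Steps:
c(A) = 4*A² (c(A) = (2*A)*(2*A) = 4*A²)
c(77) - 1*82368 = 4*77² - 1*82368 = 4*5929 - 82368 = 23716 - 82368 = -58652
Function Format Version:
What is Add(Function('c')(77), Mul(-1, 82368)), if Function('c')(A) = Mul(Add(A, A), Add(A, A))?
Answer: -58652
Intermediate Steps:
Function('c')(A) = Mul(4, Pow(A, 2)) (Function('c')(A) = Mul(Mul(2, A), Mul(2, A)) = Mul(4, Pow(A, 2)))
Add(Function('c')(77), Mul(-1, 82368)) = Add(Mul(4, Pow(77, 2)), Mul(-1, 82368)) = Add(Mul(4, 5929), -82368) = Add(23716, -82368) = -58652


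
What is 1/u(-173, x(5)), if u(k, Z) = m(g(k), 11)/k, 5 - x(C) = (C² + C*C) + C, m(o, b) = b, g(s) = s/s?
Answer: -173/11 ≈ -15.727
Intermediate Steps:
g(s) = 1
x(C) = 5 - C - 2*C² (x(C) = 5 - ((C² + C*C) + C) = 5 - ((C² + C²) + C) = 5 - (2*C² + C) = 5 - (C + 2*C²) = 5 + (-C - 2*C²) = 5 - C - 2*C²)
u(k, Z) = 11/k
1/u(-173, x(5)) = 1/(11/(-173)) = 1/(11*(-1/173)) = 1/(-11/173) = -173/11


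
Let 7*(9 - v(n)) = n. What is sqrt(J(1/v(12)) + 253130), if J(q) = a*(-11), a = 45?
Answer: sqrt(252635) ≈ 502.63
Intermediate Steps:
v(n) = 9 - n/7
J(q) = -495 (J(q) = 45*(-11) = -495)
sqrt(J(1/v(12)) + 253130) = sqrt(-495 + 253130) = sqrt(252635)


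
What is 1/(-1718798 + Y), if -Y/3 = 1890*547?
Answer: -1/4820288 ≈ -2.0746e-7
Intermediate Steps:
Y = -3101490 (Y = -5670*547 = -3*1033830 = -3101490)
1/(-1718798 + Y) = 1/(-1718798 - 3101490) = 1/(-4820288) = -1/4820288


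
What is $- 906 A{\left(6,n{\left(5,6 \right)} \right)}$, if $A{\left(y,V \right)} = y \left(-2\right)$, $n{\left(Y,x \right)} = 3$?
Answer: $10872$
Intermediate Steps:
$A{\left(y,V \right)} = - 2 y$
$- 906 A{\left(6,n{\left(5,6 \right)} \right)} = - 906 \left(\left(-2\right) 6\right) = \left(-906\right) \left(-12\right) = 10872$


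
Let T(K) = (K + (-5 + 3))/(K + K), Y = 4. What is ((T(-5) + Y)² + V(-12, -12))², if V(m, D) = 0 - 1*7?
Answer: 2277081/10000 ≈ 227.71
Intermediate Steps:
V(m, D) = -7 (V(m, D) = 0 - 7 = -7)
T(K) = (-2 + K)/(2*K) (T(K) = (K - 2)/((2*K)) = (-2 + K)*(1/(2*K)) = (-2 + K)/(2*K))
((T(-5) + Y)² + V(-12, -12))² = (((½)*(-2 - 5)/(-5) + 4)² - 7)² = (((½)*(-⅕)*(-7) + 4)² - 7)² = ((7/10 + 4)² - 7)² = ((47/10)² - 7)² = (2209/100 - 7)² = (1509/100)² = 2277081/10000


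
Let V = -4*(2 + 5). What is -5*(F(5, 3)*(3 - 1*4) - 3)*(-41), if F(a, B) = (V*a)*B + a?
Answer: 84460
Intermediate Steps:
V = -28 (V = -4*7 = -28)
F(a, B) = a - 28*B*a (F(a, B) = (-28*a)*B + a = -28*B*a + a = a - 28*B*a)
-5*(F(5, 3)*(3 - 1*4) - 3)*(-41) = -5*((5*(1 - 28*3))*(3 - 1*4) - 3)*(-41) = -5*((5*(1 - 84))*(3 - 4) - 3)*(-41) = -5*((5*(-83))*(-1) - 3)*(-41) = -5*(-415*(-1) - 3)*(-41) = -5*(415 - 3)*(-41) = -5*412*(-41) = -2060*(-41) = 84460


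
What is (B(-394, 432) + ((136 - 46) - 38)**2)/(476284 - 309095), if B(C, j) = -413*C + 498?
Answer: 15084/15199 ≈ 0.99243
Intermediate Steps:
B(C, j) = 498 - 413*C
(B(-394, 432) + ((136 - 46) - 38)**2)/(476284 - 309095) = ((498 - 413*(-394)) + ((136 - 46) - 38)**2)/(476284 - 309095) = ((498 + 162722) + (90 - 38)**2)/167189 = (163220 + 52**2)*(1/167189) = (163220 + 2704)*(1/167189) = 165924*(1/167189) = 15084/15199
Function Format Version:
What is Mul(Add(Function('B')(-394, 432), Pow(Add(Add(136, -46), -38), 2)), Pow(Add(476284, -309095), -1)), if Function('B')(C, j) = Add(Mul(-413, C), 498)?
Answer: Rational(15084, 15199) ≈ 0.99243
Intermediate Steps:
Function('B')(C, j) = Add(498, Mul(-413, C))
Mul(Add(Function('B')(-394, 432), Pow(Add(Add(136, -46), -38), 2)), Pow(Add(476284, -309095), -1)) = Mul(Add(Add(498, Mul(-413, -394)), Pow(Add(Add(136, -46), -38), 2)), Pow(Add(476284, -309095), -1)) = Mul(Add(Add(498, 162722), Pow(Add(90, -38), 2)), Pow(167189, -1)) = Mul(Add(163220, Pow(52, 2)), Rational(1, 167189)) = Mul(Add(163220, 2704), Rational(1, 167189)) = Mul(165924, Rational(1, 167189)) = Rational(15084, 15199)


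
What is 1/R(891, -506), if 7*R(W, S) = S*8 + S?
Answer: -7/4554 ≈ -0.0015371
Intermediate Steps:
R(W, S) = 9*S/7 (R(W, S) = (S*8 + S)/7 = (8*S + S)/7 = (9*S)/7 = 9*S/7)
1/R(891, -506) = 1/((9/7)*(-506)) = 1/(-4554/7) = -7/4554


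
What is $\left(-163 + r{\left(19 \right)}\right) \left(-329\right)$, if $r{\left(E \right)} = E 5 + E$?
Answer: $16121$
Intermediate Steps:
$r{\left(E \right)} = 6 E$ ($r{\left(E \right)} = 5 E + E = 6 E$)
$\left(-163 + r{\left(19 \right)}\right) \left(-329\right) = \left(-163 + 6 \cdot 19\right) \left(-329\right) = \left(-163 + 114\right) \left(-329\right) = \left(-49\right) \left(-329\right) = 16121$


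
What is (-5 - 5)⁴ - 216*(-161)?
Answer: 44776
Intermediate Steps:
(-5 - 5)⁴ - 216*(-161) = (-10)⁴ + 34776 = 10000 + 34776 = 44776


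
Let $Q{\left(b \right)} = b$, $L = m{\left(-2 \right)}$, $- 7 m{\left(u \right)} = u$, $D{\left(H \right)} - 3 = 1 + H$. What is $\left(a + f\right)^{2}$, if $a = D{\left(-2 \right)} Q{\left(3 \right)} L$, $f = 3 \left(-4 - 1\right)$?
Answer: $\frac{8649}{49} \approx 176.51$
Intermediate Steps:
$D{\left(H \right)} = 4 + H$ ($D{\left(H \right)} = 3 + \left(1 + H\right) = 4 + H$)
$m{\left(u \right)} = - \frac{u}{7}$
$f = -15$ ($f = 3 \left(-5\right) = -15$)
$L = \frac{2}{7}$ ($L = \left(- \frac{1}{7}\right) \left(-2\right) = \frac{2}{7} \approx 0.28571$)
$a = \frac{12}{7}$ ($a = \left(4 - 2\right) 3 \cdot \frac{2}{7} = 2 \cdot 3 \cdot \frac{2}{7} = 6 \cdot \frac{2}{7} = \frac{12}{7} \approx 1.7143$)
$\left(a + f\right)^{2} = \left(\frac{12}{7} - 15\right)^{2} = \left(- \frac{93}{7}\right)^{2} = \frac{8649}{49}$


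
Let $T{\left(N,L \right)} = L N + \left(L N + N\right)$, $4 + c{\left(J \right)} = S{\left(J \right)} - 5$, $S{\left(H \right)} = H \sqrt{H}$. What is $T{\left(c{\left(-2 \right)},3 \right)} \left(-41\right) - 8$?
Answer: $2575 + 574 i \sqrt{2} \approx 2575.0 + 811.76 i$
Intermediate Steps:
$S{\left(H \right)} = H^{\frac{3}{2}}$
$c{\left(J \right)} = -9 + J^{\frac{3}{2}}$ ($c{\left(J \right)} = -4 + \left(J^{\frac{3}{2}} - 5\right) = -4 + \left(-5 + J^{\frac{3}{2}}\right) = -9 + J^{\frac{3}{2}}$)
$T{\left(N,L \right)} = N + 2 L N$ ($T{\left(N,L \right)} = L N + \left(N + L N\right) = N + 2 L N$)
$T{\left(c{\left(-2 \right)},3 \right)} \left(-41\right) - 8 = \left(-9 + \left(-2\right)^{\frac{3}{2}}\right) \left(1 + 2 \cdot 3\right) \left(-41\right) - 8 = \left(-9 - 2 i \sqrt{2}\right) \left(1 + 6\right) \left(-41\right) - 8 = \left(-9 - 2 i \sqrt{2}\right) 7 \left(-41\right) - 8 = \left(-63 - 14 i \sqrt{2}\right) \left(-41\right) - 8 = \left(2583 + 574 i \sqrt{2}\right) - 8 = 2575 + 574 i \sqrt{2}$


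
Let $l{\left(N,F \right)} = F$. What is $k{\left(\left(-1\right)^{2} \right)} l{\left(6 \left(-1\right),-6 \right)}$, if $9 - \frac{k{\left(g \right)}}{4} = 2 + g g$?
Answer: $-144$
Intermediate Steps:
$k{\left(g \right)} = 28 - 4 g^{2}$ ($k{\left(g \right)} = 36 - 4 \left(2 + g g\right) = 36 - 4 \left(2 + g^{2}\right) = 36 - \left(8 + 4 g^{2}\right) = 28 - 4 g^{2}$)
$k{\left(\left(-1\right)^{2} \right)} l{\left(6 \left(-1\right),-6 \right)} = \left(28 - 4 \left(\left(-1\right)^{2}\right)^{2}\right) \left(-6\right) = \left(28 - 4 \cdot 1^{2}\right) \left(-6\right) = \left(28 - 4\right) \left(-6\right) = 24 \left(-6\right) = -144$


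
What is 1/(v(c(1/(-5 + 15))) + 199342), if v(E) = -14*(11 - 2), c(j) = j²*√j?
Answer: 1/199216 ≈ 5.0197e-6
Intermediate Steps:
c(j) = j^(5/2)
v(E) = -126 (v(E) = -14*9 = -126)
1/(v(c(1/(-5 + 15))) + 199342) = 1/(-126 + 199342) = 1/199216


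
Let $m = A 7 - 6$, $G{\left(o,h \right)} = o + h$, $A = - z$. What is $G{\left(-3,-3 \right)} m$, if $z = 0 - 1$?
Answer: $-6$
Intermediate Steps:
$z = -1$
$A = 1$ ($A = \left(-1\right) \left(-1\right) = 1$)
$G{\left(o,h \right)} = h + o$
$m = 1$ ($m = 1 \cdot 7 - 6 = 7 - 6 = 1$)
$G{\left(-3,-3 \right)} m = \left(-3 - 3\right) 1 = \left(-6\right) 1 = -6$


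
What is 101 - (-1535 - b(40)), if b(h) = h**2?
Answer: 3236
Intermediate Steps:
101 - (-1535 - b(40)) = 101 - (-1535 - 1*40**2) = 101 - (-1535 - 1*1600) = 101 - (-1535 - 1600) = 101 - 1*(-3135) = 101 + 3135 = 3236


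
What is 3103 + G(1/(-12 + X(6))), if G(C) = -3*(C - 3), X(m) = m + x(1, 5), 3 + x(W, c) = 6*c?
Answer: 21783/7 ≈ 3111.9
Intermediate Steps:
x(W, c) = -3 + 6*c
X(m) = 27 + m (X(m) = m + (-3 + 6*5) = m + (-3 + 30) = m + 27 = 27 + m)
G(C) = 9 - 3*C (G(C) = -3*(-3 + C) = 9 - 3*C)
3103 + G(1/(-12 + X(6))) = 3103 + (9 - 3/(-12 + (27 + 6))) = 3103 + (9 - 3/(-12 + 33)) = 3103 + (9 - 3/21) = 3103 + (9 - 3*1/21) = 3103 + (9 - 1/7) = 3103 + 62/7 = 21783/7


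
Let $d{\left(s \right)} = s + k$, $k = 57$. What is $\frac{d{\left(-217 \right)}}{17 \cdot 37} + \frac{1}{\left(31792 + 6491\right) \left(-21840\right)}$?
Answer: $- \frac{133776115829}{525907352880} \approx -0.25437$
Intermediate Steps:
$d{\left(s \right)} = 57 + s$ ($d{\left(s \right)} = s + 57 = 57 + s$)
$\frac{d{\left(-217 \right)}}{17 \cdot 37} + \frac{1}{\left(31792 + 6491\right) \left(-21840\right)} = \frac{57 - 217}{17 \cdot 37} + \frac{1}{\left(31792 + 6491\right) \left(-21840\right)} = - \frac{160}{629} + \frac{1}{38283} \left(- \frac{1}{21840}\right) = \left(-160\right) \frac{1}{629} + \frac{1}{38283} \left(- \frac{1}{21840}\right) = - \frac{160}{629} - \frac{1}{836100720} = - \frac{133776115829}{525907352880}$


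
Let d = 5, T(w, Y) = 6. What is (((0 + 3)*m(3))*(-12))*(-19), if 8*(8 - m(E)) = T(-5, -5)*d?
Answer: 2907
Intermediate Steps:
m(E) = 17/4 (m(E) = 8 - 3*5/4 = 8 - ⅛*30 = 8 - 15/4 = 17/4)
(((0 + 3)*m(3))*(-12))*(-19) = (((0 + 3)*(17/4))*(-12))*(-19) = ((3*(17/4))*(-12))*(-19) = ((51/4)*(-12))*(-19) = -153*(-19) = 2907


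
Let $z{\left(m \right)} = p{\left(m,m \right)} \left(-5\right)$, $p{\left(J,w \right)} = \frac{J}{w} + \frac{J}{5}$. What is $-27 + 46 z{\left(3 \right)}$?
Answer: $-395$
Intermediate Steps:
$p{\left(J,w \right)} = \frac{J}{5} + \frac{J}{w}$ ($p{\left(J,w \right)} = \frac{J}{w} + J \frac{1}{5} = \frac{J}{w} + \frac{J}{5} = \frac{J}{5} + \frac{J}{w}$)
$z{\left(m \right)} = -5 - m$ ($z{\left(m \right)} = \left(\frac{m}{5} + \frac{m}{m}\right) \left(-5\right) = \left(\frac{m}{5} + 1\right) \left(-5\right) = \left(1 + \frac{m}{5}\right) \left(-5\right) = -5 - m$)
$-27 + 46 z{\left(3 \right)} = -27 + 46 \left(-5 - 3\right) = -27 + 46 \left(-8\right) = -27 - 368 = -395$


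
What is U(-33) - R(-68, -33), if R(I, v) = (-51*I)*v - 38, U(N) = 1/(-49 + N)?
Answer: 9387523/82 ≈ 1.1448e+5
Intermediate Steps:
R(I, v) = -38 - 51*I*v (R(I, v) = -51*I*v - 38 = -38 - 51*I*v)
U(-33) - R(-68, -33) = 1/(-49 - 33) - (-38 - 51*(-68)*(-33)) = 1/(-82) - (-38 - 114444) = -1/82 - 1*(-114482) = -1/82 + 114482 = 9387523/82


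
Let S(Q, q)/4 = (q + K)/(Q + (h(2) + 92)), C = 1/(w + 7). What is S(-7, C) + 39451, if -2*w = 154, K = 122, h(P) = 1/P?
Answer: 236148391/5985 ≈ 39457.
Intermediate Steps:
w = -77 (w = -1/2*154 = -77)
C = -1/70 (C = 1/(-77 + 7) = 1/(-70) = -1/70 ≈ -0.014286)
S(Q, q) = 4*(122 + q)/(185/2 + Q) (S(Q, q) = 4*((q + 122)/(Q + (1/2 + 92))) = 4*((122 + q)/(Q + (1/2 + 92))) = 4*((122 + q)/(Q + 185/2)) = 4*((122 + q)/(185/2 + Q)) = 4*(122 + q)/(185/2 + Q))
S(-7, C) + 39451 = 8*(122 - 1/70)/(185 + 2*(-7)) + 39451 = 8*(8539/70)/(185 - 14) + 39451 = 8*(8539/70)/171 + 39451 = 8*(1/171)*(8539/70) + 39451 = 34156/5985 + 39451 = 236148391/5985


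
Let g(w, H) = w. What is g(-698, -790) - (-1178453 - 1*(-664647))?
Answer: 513108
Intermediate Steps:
g(-698, -790) - (-1178453 - 1*(-664647)) = -698 - (-1178453 - 1*(-664647)) = -698 - (-1178453 + 664647) = -698 - 1*(-513806) = -698 + 513806 = 513108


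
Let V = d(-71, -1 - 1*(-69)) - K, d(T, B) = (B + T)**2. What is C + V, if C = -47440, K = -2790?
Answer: -44641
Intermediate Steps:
V = 2799 (V = ((-1 - 1*(-69)) - 71)**2 - 1*(-2790) = ((-1 + 69) - 71)**2 + 2790 = (68 - 71)**2 + 2790 = (-3)**2 + 2790 = 9 + 2790 = 2799)
C + V = -47440 + 2799 = -44641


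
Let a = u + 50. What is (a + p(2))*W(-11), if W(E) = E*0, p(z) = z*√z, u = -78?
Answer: 0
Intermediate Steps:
a = -28 (a = -78 + 50 = -28)
p(z) = z^(3/2)
W(E) = 0
(a + p(2))*W(-11) = (-28 + 2^(3/2))*0 = (-28 + 2*√2)*0 = 0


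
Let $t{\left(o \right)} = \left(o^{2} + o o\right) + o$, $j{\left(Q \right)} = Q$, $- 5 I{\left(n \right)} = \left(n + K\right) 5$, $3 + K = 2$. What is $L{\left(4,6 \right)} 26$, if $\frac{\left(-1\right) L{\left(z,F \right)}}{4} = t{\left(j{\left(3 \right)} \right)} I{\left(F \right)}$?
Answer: $10920$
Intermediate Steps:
$K = -1$ ($K = -3 + 2 = -1$)
$I{\left(n \right)} = 1 - n$ ($I{\left(n \right)} = - \frac{\left(n - 1\right) 5}{5} = - \frac{\left(-1 + n\right) 5}{5} = - \frac{-5 + 5 n}{5} = 1 - n$)
$t{\left(o \right)} = o + 2 o^{2}$ ($t{\left(o \right)} = \left(o^{2} + o^{2}\right) + o = 2 o^{2} + o = o + 2 o^{2}$)
$L{\left(z,F \right)} = -84 + 84 F$ ($L{\left(z,F \right)} = - 4 \cdot 3 \left(1 + 2 \cdot 3\right) \left(1 - F\right) = - 4 \cdot 3 \left(1 + 6\right) \left(1 - F\right) = - 4 \cdot 3 \cdot 7 \left(1 - F\right) = - 4 \cdot 21 \left(1 - F\right) = - 4 \left(21 - 21 F\right) = -84 + 84 F$)
$L{\left(4,6 \right)} 26 = \left(-84 + 84 \cdot 6\right) 26 = \left(-84 + 504\right) 26 = 420 \cdot 26 = 10920$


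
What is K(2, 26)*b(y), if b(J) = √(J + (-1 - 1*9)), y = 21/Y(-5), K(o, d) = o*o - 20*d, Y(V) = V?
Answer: -516*I*√355/5 ≈ -1944.4*I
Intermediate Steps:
K(o, d) = o² - 20*d
y = -21/5 (y = 21/(-5) = 21*(-⅕) = -21/5 ≈ -4.2000)
b(J) = √(-10 + J) (b(J) = √(J + (-1 - 9)) = √(J - 10) = √(-10 + J))
K(2, 26)*b(y) = (2² - 20*26)*√(-10 - 21/5) = (4 - 520)*√(-71/5) = -516*I*√355/5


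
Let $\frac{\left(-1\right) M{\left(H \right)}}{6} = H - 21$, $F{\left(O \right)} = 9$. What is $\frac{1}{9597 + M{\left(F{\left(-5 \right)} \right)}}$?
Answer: $\frac{1}{9669} \approx 0.00010342$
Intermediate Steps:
$M{\left(H \right)} = 126 - 6 H$ ($M{\left(H \right)} = - 6 \left(H - 21\right) = - 6 \left(-21 + H\right) = 126 - 6 H$)
$\frac{1}{9597 + M{\left(F{\left(-5 \right)} \right)}} = \frac{1}{9597 + \left(126 - 54\right)} = \frac{1}{9597 + 72} = \frac{1}{9669}$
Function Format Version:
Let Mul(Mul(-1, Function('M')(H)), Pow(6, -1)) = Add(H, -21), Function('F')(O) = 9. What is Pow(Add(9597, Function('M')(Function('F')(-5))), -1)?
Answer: Rational(1, 9669) ≈ 0.00010342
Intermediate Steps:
Function('M')(H) = Add(126, Mul(-6, H)) (Function('M')(H) = Mul(-6, Add(H, -21)) = Mul(-6, Add(-21, H)) = Add(126, Mul(-6, H)))
Pow(Add(9597, Function('M')(Function('F')(-5))), -1) = Pow(Add(9597, Add(126, Mul(-6, 9))), -1) = Pow(Add(9597, Add(126, -54)), -1) = Pow(Add(9597, 72), -1) = Pow(9669, -1) = Rational(1, 9669)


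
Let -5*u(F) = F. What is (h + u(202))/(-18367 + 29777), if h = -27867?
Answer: -139537/57050 ≈ -2.4459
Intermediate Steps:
u(F) = -F/5
(h + u(202))/(-18367 + 29777) = (-27867 - 1/5*202)/(-18367 + 29777) = (-27867 - 202/5)/11410 = -139537/5*1/11410 = -139537/57050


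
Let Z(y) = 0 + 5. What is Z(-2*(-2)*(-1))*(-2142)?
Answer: -10710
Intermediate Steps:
Z(y) = 5
Z(-2*(-2)*(-1))*(-2142) = 5*(-2142) = -10710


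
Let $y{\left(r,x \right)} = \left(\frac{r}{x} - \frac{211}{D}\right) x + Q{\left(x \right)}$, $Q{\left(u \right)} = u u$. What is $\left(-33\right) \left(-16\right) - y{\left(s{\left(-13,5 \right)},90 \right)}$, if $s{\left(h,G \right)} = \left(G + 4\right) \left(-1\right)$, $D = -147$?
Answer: $- \frac{376917}{49} \approx -7692.2$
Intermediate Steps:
$s{\left(h,G \right)} = -4 - G$ ($s{\left(h,G \right)} = \left(4 + G\right) \left(-1\right) = -4 - G$)
$Q{\left(u \right)} = u^{2}$
$y{\left(r,x \right)} = x^{2} + x \left(\frac{211}{147} + \frac{r}{x}\right)$ ($y{\left(r,x \right)} = \left(\frac{r}{x} - \frac{211}{-147}\right) x + x^{2} = \left(\frac{r}{x} - - \frac{211}{147}\right) x + x^{2} = \left(\frac{r}{x} + \frac{211}{147}\right) x + x^{2} = \left(\frac{211}{147} + \frac{r}{x}\right) x + x^{2} = x \left(\frac{211}{147} + \frac{r}{x}\right) + x^{2} = x^{2} + x \left(\frac{211}{147} + \frac{r}{x}\right)$)
$\left(-33\right) \left(-16\right) - y{\left(s{\left(-13,5 \right)},90 \right)} = \left(-33\right) \left(-16\right) - \left(\left(-4 - 5\right) + 90^{2} + \frac{211}{147} \cdot 90\right) = 528 - \left(\left(-4 - 5\right) + 8100 + \frac{6330}{49}\right) = 528 - \left(-9 + 8100 + \frac{6330}{49}\right) = 528 - \frac{402789}{49} = - \frac{376917}{49}$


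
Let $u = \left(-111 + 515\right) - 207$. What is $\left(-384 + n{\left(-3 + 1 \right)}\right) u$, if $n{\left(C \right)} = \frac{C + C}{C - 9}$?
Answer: $- \frac{831340}{11} \approx -75576.0$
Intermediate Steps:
$n{\left(C \right)} = \frac{2 C}{-9 + C}$
$u = 197$ ($u = 404 - 207 = 197$)
$\left(-384 + n{\left(-3 + 1 \right)}\right) u = \left(-384 + \frac{2 \left(-3 + 1\right)}{-9 + \left(-3 + 1\right)}\right) 197 = \left(-384 + 2 \left(-2\right) \frac{1}{-9 - 2}\right) 197 = \left(-384 + 2 \left(-2\right) \frac{1}{-11}\right) 197 = \left(-384 + 2 \left(-2\right) \left(- \frac{1}{11}\right)\right) 197 = \left(-384 + \frac{4}{11}\right) 197 = \left(- \frac{4220}{11}\right) 197 = - \frac{831340}{11}$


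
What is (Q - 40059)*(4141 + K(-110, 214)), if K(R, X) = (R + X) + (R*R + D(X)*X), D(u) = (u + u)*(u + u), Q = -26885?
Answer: -2625391114624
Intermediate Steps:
D(u) = 4*u² (D(u) = (2*u)*(2*u) = 4*u²)
K(R, X) = R + X + R² + 4*X³ (K(R, X) = (R + X) + (R*R + (4*X²)*X) = (R + X) + (R² + 4*X³) = R + X + R² + 4*X³)
(Q - 40059)*(4141 + K(-110, 214)) = (-26885 - 40059)*(4141 + (-110 + 214 + (-110)² + 4*214³)) = -66944*(4141 + (-110 + 214 + 12100 + 4*9800344)) = -66944*(4141 + (-110 + 214 + 12100 + 39201376)) = -66944*(4141 + 39213580) = -66944*39217721 = -2625391114624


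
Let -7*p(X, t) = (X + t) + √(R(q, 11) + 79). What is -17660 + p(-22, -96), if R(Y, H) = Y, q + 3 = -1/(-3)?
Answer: -123502/7 - √687/21 ≈ -17644.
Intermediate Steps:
q = -8/3 (q = -3 - 1/(-3) = -3 - 1*(-⅓) = -3 + ⅓ = -8/3 ≈ -2.6667)
p(X, t) = -X/7 - t/7 - √687/21 (p(X, t) = -((X + t) + √(-8/3 + 79))/7 = -((X + t) + √(229/3))/7 = -((X + t) + √687/3)/7 = -(X + t + √687/3)/7 = -X/7 - t/7 - √687/21)
-17660 + p(-22, -96) = -17660 + (-⅐*(-22) - ⅐*(-96) - √687/21) = -17660 + (22/7 + 96/7 - √687/21) = -17660 + (118/7 - √687/21) = -123502/7 - √687/21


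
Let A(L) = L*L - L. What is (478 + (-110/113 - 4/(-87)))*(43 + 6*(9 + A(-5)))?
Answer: 1299157700/9831 ≈ 1.3215e+5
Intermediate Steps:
A(L) = L² - L
(478 + (-110/113 - 4/(-87)))*(43 + 6*(9 + A(-5))) = (478 + (-110/113 - 4/(-87)))*(43 + 6*(9 - 5*(-1 - 5))) = (478 + (-110*1/113 - 4*(-1/87)))*(43 + 6*(9 - 5*(-6))) = (478 + (-110/113 + 4/87))*(43 + 6*(9 + 30)) = (478 - 9118/9831)*(43 + 6*39) = 4690100*(43 + 234)/9831 = (4690100/9831)*277 = 1299157700/9831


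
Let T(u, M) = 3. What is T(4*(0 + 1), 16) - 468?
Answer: -465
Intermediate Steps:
T(4*(0 + 1), 16) - 468 = 3 - 468 = -465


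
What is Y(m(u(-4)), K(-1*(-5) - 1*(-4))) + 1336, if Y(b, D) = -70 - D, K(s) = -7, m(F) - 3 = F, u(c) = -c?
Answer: 1273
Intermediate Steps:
m(F) = 3 + F
Y(m(u(-4)), K(-1*(-5) - 1*(-4))) + 1336 = (-70 - 1*(-7)) + 1336 = (-70 + 7) + 1336 = -63 + 1336 = 1273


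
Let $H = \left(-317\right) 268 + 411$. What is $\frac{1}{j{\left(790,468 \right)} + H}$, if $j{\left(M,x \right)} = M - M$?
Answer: $- \frac{1}{84545} \approx -1.1828 \cdot 10^{-5}$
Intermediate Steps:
$j{\left(M,x \right)} = 0$
$H = -84545$ ($H = -84956 + 411 = -84545$)
$\frac{1}{j{\left(790,468 \right)} + H} = \frac{1}{0 - 84545} = \frac{1}{-84545} = - \frac{1}{84545}$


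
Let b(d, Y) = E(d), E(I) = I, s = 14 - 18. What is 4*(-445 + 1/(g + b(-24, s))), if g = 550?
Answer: -468138/263 ≈ -1780.0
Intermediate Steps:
s = -4
b(d, Y) = d
4*(-445 + 1/(g + b(-24, s))) = 4*(-445 + 1/(550 - 24)) = 4*(-445 + 1/526) = 4*(-234069/526) = -468138/263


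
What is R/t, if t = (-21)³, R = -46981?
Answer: 46981/9261 ≈ 5.0730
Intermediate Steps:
t = -9261
R/t = -46981/(-9261) = -46981*(-1/9261) = 46981/9261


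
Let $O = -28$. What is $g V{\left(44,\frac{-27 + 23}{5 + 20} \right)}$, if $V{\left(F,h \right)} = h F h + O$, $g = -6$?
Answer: $\frac{100776}{625} \approx 161.24$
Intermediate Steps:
$V{\left(F,h \right)} = -28 + F h^{2}$ ($V{\left(F,h \right)} = h F h - 28 = F h h - 28 = F h^{2} - 28 = -28 + F h^{2}$)
$g V{\left(44,\frac{-27 + 23}{5 + 20} \right)} = - 6 \left(-28 + 44 \left(\frac{-27 + 23}{5 + 20}\right)^{2}\right) = - 6 \left(-28 + 44 \left(- \frac{4}{25}\right)^{2}\right) = - 6 \left(-28 + 44 \cdot \frac{16}{625}\right) = - 6 \left(-28 + \frac{704}{625}\right) = \left(-6\right) \left(- \frac{16796}{625}\right) = \frac{100776}{625}$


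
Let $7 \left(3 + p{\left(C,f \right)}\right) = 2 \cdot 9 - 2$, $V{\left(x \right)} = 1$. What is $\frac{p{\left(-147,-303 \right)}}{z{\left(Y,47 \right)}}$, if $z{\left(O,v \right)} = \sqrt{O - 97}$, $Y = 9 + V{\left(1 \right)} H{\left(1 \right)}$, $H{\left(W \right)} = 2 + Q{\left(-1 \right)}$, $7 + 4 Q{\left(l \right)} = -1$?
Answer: $\frac{5 i \sqrt{22}}{308} \approx 0.076143 i$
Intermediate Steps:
$Q{\left(l \right)} = -2$ ($Q{\left(l \right)} = - \frac{7}{4} + \frac{1}{4} \left(-1\right) = - \frac{7}{4} - \frac{1}{4} = -2$)
$H{\left(W \right)} = 0$ ($H{\left(W \right)} = 2 - 2 = 0$)
$Y = 9$ ($Y = 9 + 1 \cdot 0 = 9 + 0 = 9$)
$z{\left(O,v \right)} = \sqrt{-97 + O}$
$p{\left(C,f \right)} = - \frac{5}{7}$ ($p{\left(C,f \right)} = -3 + \frac{2 \cdot 9 - 2}{7} = -3 + \frac{18 - 2}{7} = -3 + \frac{1}{7} \cdot 16 = -3 + \frac{16}{7} = - \frac{5}{7}$)
$\frac{p{\left(-147,-303 \right)}}{z{\left(Y,47 \right)}} = - \frac{5}{7 \sqrt{-97 + 9}} = - \frac{5}{7 \sqrt{-88}} = - \frac{5}{7 \cdot 2 i \sqrt{22}} = - \frac{5 \left(- \frac{i \sqrt{22}}{44}\right)}{7} = \frac{5 i \sqrt{22}}{308}$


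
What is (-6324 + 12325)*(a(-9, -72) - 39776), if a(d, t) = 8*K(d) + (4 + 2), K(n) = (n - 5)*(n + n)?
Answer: -226561754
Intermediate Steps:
K(n) = 2*n*(-5 + n) (K(n) = (-5 + n)*(2*n) = 2*n*(-5 + n))
a(d, t) = 6 + 16*d*(-5 + d) (a(d, t) = 8*(2*d*(-5 + d)) + (4 + 2) = 16*d*(-5 + d) + 6 = 6 + 16*d*(-5 + d))
(-6324 + 12325)*(a(-9, -72) - 39776) = (-6324 + 12325)*((6 + 16*(-9)*(-5 - 9)) - 39776) = 6001*((6 + 16*(-9)*(-14)) - 39776) = 6001*((6 + 2016) - 39776) = 6001*(2022 - 39776) = 6001*(-37754) = -226561754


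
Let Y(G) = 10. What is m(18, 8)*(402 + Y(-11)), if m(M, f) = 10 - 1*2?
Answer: 3296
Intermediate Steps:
m(M, f) = 8 (m(M, f) = 10 - 2 = 8)
m(18, 8)*(402 + Y(-11)) = 8*(402 + 10) = 8*412 = 3296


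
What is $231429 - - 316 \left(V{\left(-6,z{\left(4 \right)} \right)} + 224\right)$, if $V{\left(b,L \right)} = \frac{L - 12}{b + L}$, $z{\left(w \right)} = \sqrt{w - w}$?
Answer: $302845$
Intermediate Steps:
$z{\left(w \right)} = 0$ ($z{\left(w \right)} = \sqrt{0} = 0$)
$V{\left(b,L \right)} = \frac{-12 + L}{L + b}$
$231429 - - 316 \left(V{\left(-6,z{\left(4 \right)} \right)} + 224\right) = 231429 - - 316 \left(\frac{-12 + 0}{0 - 6} + 224\right) = 231429 - - 316 \left(\frac{1}{-6} \left(-12\right) + 224\right) = 231429 - - 316 \left(\left(- \frac{1}{6}\right) \left(-12\right) + 224\right) = 231429 - - 316 \left(2 + 224\right) = 231429 - \left(-316\right) 226 = 231429 - -71416 = 231429 + 71416 = 302845$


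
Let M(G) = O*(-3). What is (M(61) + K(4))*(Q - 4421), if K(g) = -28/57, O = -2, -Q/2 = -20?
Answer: -1375634/57 ≈ -24134.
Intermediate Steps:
Q = 40 (Q = -2*(-20) = 40)
K(g) = -28/57 (K(g) = -28*1/57 = -28/57)
M(G) = 6 (M(G) = -2*(-3) = 6)
(M(61) + K(4))*(Q - 4421) = (6 - 28/57)*(40 - 4421) = (314/57)*(-4381) = -1375634/57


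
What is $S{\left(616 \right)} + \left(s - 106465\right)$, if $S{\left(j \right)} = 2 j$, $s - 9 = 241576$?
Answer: $136352$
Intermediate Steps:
$s = 241585$ ($s = 9 + 241576 = 241585$)
$S{\left(616 \right)} + \left(s - 106465\right) = 2 \cdot 616 + \left(241585 - 106465\right) = 1232 + \left(241585 - 106465\right) = 1232 + 135120 = 136352$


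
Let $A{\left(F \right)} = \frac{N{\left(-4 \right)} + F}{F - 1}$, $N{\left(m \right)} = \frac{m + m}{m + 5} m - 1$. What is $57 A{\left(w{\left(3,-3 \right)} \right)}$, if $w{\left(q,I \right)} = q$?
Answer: $969$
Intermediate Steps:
$N{\left(m \right)} = -1 + \frac{2 m^{2}}{5 + m}$ ($N{\left(m \right)} = \frac{2 m}{5 + m} m - 1 = \frac{2 m^{2}}{5 + m} - 1 = -1 + \frac{2 m^{2}}{5 + m}$)
$A{\left(F \right)} = \frac{31 + F}{-1 + F}$ ($A{\left(F \right)} = \frac{\frac{-5 - -4 + 2 \left(-4\right)^{2}}{5 - 4} + F}{F - 1} = \frac{\frac{-5 + 4 + 2 \cdot 16}{1} + F}{-1 + F} = \frac{1 \left(-5 + 4 + 32\right) + F}{-1 + F} = \frac{1 \cdot 31 + F}{-1 + F} = \frac{31 + F}{-1 + F}$)
$57 A{\left(w{\left(3,-3 \right)} \right)} = 57 \frac{31 + 3}{-1 + 3} = 57 \cdot \frac{1}{2} \cdot 34 = 57 \cdot 17 = 969$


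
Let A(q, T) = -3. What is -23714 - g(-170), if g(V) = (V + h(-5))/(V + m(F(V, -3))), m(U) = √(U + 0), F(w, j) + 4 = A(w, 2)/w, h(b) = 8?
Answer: -116527618178/4913677 - 162*I*√115090/4913677 ≈ -23715.0 - 0.011185*I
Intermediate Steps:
F(w, j) = -4 - 3/w
m(U) = √U
g(V) = (8 + V)/(V + √(-4 - 3/V)) (g(V) = (V + 8)/(V + √(-4 - 3/V)) = (8 + V)/(V + √(-4 - 3/V)))
-23714 - g(-170) = -23714 - (8 - 170)/(-170 + √(-4 - 3/(-170))) = -23714 - (-162)/(-170 + √(-4 - 3*(-1/170))) = -23714 - (-162)/(-170 + √(-4 + 3/170)) = -23714 - (-162)/(-170 + √(-677/170)) = -23714 - (-162)/(-170 + I*√115090/170) = -23714 + 162/(-170 + I*√115090/170)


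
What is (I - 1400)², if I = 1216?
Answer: 33856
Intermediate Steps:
(I - 1400)² = (1216 - 1400)² = (-184)² = 33856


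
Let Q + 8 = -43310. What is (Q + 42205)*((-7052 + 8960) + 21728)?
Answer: -26306868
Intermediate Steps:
Q = -43318 (Q = -8 - 43310 = -43318)
(Q + 42205)*((-7052 + 8960) + 21728) = (-43318 + 42205)*((-7052 + 8960) + 21728) = -1113*(1908 + 21728) = -1113*23636 = -26306868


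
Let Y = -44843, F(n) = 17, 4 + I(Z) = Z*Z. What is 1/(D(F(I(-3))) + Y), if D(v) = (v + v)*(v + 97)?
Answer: -1/40967 ≈ -2.4410e-5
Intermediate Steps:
I(Z) = -4 + Z**2 (I(Z) = -4 + Z*Z = -4 + Z**2)
D(v) = 2*v*(97 + v) (D(v) = (2*v)*(97 + v) = 2*v*(97 + v))
1/(D(F(I(-3))) + Y) = 1/(2*17*(97 + 17) - 44843) = 1/(2*17*114 - 44843) = 1/(3876 - 44843) = 1/(-40967) = -1/40967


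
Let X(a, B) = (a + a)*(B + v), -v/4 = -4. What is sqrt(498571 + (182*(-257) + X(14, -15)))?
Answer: 5*sqrt(18073) ≈ 672.18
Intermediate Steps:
v = 16 (v = -4*(-4) = 16)
X(a, B) = 2*a*(16 + B) (X(a, B) = (a + a)*(B + 16) = (2*a)*(16 + B) = 2*a*(16 + B))
sqrt(498571 + (182*(-257) + X(14, -15))) = sqrt(498571 + (182*(-257) + 2*14*(16 - 15))) = sqrt(498571 + (-46774 + 2*14*1)) = sqrt(498571 + (-46774 + 28)) = sqrt(498571 - 46746) = sqrt(451825) = 5*sqrt(18073)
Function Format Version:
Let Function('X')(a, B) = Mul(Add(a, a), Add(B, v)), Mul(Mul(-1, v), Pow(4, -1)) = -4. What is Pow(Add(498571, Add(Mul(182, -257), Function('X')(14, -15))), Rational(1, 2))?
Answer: Mul(5, Pow(18073, Rational(1, 2))) ≈ 672.18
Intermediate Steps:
v = 16 (v = Mul(-4, -4) = 16)
Function('X')(a, B) = Mul(2, a, Add(16, B)) (Function('X')(a, B) = Mul(Add(a, a), Add(B, 16)) = Mul(Mul(2, a), Add(16, B)) = Mul(2, a, Add(16, B)))
Pow(Add(498571, Add(Mul(182, -257), Function('X')(14, -15))), Rational(1, 2)) = Pow(Add(498571, Add(Mul(182, -257), Mul(2, 14, Add(16, -15)))), Rational(1, 2)) = Pow(Add(498571, Add(-46774, Mul(2, 14, 1))), Rational(1, 2)) = Pow(Add(498571, Add(-46774, 28)), Rational(1, 2)) = Pow(Add(498571, -46746), Rational(1, 2)) = Pow(451825, Rational(1, 2)) = Mul(5, Pow(18073, Rational(1, 2)))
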